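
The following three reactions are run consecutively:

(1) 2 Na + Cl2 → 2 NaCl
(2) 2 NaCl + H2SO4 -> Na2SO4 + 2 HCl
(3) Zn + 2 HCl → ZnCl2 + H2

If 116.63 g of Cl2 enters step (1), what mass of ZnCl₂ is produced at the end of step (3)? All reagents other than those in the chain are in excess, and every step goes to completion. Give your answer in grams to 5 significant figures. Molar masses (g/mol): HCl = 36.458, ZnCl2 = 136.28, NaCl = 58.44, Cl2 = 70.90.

224.18 g

n(Cl2) = 116.63 / 70.90 = 1.64499 mol.
Reaction (1): Cl2→NaCl ratio 1:2 ⇒ n(NaCl) = 3.28999 mol.
Reaction (2): NaCl→HCl ratio 2:2 ⇒ n(HCl) = 3.28999 mol.
Reaction (3): HCl→ZnCl2 ratio 2:1 ⇒ n(ZnCl2) = 1.64499 mol.
Mass of ZnCl2 = 1.64499 × 136.28 = 224.180 g.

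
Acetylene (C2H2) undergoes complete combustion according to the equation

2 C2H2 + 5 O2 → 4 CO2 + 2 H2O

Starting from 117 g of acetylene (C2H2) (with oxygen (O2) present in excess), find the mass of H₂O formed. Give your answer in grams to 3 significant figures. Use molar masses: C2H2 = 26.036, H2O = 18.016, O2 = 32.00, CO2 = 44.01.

81.0 g

n(C2H2) = 117.0 g / 26.036 g/mol = 4.494 mol.
From the equation the C2H2:H2O mole ratio is 2:2, so n(H2O) = 4.494 × 2/2 = 4.494 mol.
Mass of H2O = 4.494 mol × 18.016 g/mol = 80.96 g.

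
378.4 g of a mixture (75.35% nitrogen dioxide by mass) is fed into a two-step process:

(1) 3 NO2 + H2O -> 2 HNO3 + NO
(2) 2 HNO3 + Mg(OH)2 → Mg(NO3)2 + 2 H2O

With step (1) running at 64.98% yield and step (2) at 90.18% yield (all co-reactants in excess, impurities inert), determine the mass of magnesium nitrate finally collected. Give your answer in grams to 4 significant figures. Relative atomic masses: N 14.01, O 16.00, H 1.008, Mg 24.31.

Pure NO2 = 378.4 × 0.7535 = 285.12 g.
M(NO2) = 14.01 + 2(16.00) = 46.01 g/mol.
M(Mg(NO3)2) = 24.31 + 2(14.01) + 6(16.00) = 148.33 g/mol.
n(NO2) = 285.12 / 46.01 = 6.1970 mol.
Step 1 (NO2:HNO3 = 3:2): theoretical n(HNO3) = 4.1313 mol; at 64.98% yield, n(HNO3) = 2.6845 mol.
Step 2 (HNO3:Mg(NO3)2 = 2:1): theoretical n(Mg(NO3)2) = 1.3423 mol, so theoretical mass = 1.3423 × 148.33 = 199.10 g.
At 90.18% yield, actual mass of Mg(NO3)2 = 199.10 × 0.9018 = 179.55 g.

179.5 g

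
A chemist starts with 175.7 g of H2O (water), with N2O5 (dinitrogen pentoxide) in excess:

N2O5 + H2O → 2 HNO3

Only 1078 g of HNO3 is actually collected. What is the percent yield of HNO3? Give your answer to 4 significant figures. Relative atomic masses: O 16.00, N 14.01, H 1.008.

M(H2O) = 2(1.008) + 16.00 = 18.016 g/mol.
M(HNO3) = 1.008 + 14.01 + 3(16.00) = 63.018 g/mol.
n(H2O) = 175.70 g / 18.016 g/mol = 9.7524 mol.
From the equation the H2O:HNO3 mole ratio is 1:2, so n(HNO3) = 9.7524 × 2/1 = 19.505 mol.
Mass of HNO3 = 19.505 mol × 63.018 g/mol = 1229.2 g.
This is the theoretical yield. Percent yield = 1078 g / 1229.2 g × 100% = 87.702%.

87.70 %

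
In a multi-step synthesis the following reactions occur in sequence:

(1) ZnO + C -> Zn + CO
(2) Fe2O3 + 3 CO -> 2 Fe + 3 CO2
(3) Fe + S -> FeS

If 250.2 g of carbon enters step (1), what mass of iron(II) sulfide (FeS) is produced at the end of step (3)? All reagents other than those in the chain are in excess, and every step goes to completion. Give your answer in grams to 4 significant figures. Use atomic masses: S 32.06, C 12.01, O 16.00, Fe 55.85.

1221 g

M(C) = 12.01 g/mol.
M(FeS) = 55.85 + 32.06 = 87.91 g/mol.
n(C) = 250.2 / 12.01 = 20.833 mol.
Reaction (1): C→CO ratio 1:1 ⇒ n(CO) = 20.833 mol.
Reaction (2): CO→Fe ratio 3:2 ⇒ n(Fe) = 13.888 mol.
Reaction (3): Fe→FeS ratio 1:1 ⇒ n(FeS) = 13.888 mol.
Mass of FeS = 13.888 × 87.91 = 1220.9 g.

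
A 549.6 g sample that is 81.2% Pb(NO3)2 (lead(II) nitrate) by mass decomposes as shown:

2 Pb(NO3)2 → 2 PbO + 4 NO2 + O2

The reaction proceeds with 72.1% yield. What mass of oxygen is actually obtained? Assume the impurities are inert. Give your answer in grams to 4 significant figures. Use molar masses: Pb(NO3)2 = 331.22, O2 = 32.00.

15.54 g

Pure Pb(NO3)2 available = 549.6 g × 0.812 = 446.28 g.
n(Pb(NO3)2) = 446.28 g / 331.22 g/mol = 1.3474 mol.
From the equation the Pb(NO3)2:O2 mole ratio is 2:1, so n(O2) = 1.3474 × 1/2 = 0.67368 mol.
Mass of O2 = 0.67368 mol × 32.00 g/mol = 21.558 g.
Actual mass collected = 21.558 g × 0.721 = 15.543 g.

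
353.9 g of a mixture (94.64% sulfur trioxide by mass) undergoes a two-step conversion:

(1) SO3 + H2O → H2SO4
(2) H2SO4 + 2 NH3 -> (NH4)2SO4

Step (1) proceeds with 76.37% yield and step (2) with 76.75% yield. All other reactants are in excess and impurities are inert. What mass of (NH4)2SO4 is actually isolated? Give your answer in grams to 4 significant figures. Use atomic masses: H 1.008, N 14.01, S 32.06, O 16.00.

Pure SO3 = 353.9 × 0.9464 = 334.93 g.
M(SO3) = 32.06 + 3(16.00) = 80.06 g/mol.
M((NH4)2SO4) = 2(14.01) + 8(1.008) + 32.06 + 4(16.00) = 132.144 g/mol.
n(SO3) = 334.93 / 80.06 = 4.1835 mol.
Step 1 (SO3:H2SO4 = 1:1): theoretical n(H2SO4) = 4.1835 mol; at 76.37% yield, n(H2SO4) = 3.1949 mol.
Step 2 (H2SO4:(NH4)2SO4 = 1:1): theoretical n((NH4)2SO4) = 3.1949 mol, so theoretical mass = 3.1949 × 132.144 = 422.19 g.
At 76.75% yield, actual mass of (NH4)2SO4 = 422.19 × 0.7675 = 324.03 g.

324.0 g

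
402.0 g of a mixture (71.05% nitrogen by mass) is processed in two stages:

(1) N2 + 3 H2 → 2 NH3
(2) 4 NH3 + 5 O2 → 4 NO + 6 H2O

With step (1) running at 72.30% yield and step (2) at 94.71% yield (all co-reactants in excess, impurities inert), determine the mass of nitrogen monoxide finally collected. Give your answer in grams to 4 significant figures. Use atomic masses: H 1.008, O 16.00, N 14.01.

Pure N2 = 402.0 × 0.7105 = 285.62 g.
M(N2) = 2(14.01) = 28.02 g/mol.
M(NO) = 14.01 + 16.00 = 30.01 g/mol.
n(N2) = 285.62 / 28.02 = 10.193 mol.
Step 1 (N2:NH3 = 1:2): theoretical n(NH3) = 20.387 mol; at 72.30% yield, n(NH3) = 14.740 mol.
Step 2 (NH3:NO = 4:4): theoretical n(NO) = 14.740 mol, so theoretical mass = 14.740 × 30.01 = 442.34 g.
At 94.71% yield, actual mass of NO = 442.34 × 0.9471 = 418.94 g.

418.9 g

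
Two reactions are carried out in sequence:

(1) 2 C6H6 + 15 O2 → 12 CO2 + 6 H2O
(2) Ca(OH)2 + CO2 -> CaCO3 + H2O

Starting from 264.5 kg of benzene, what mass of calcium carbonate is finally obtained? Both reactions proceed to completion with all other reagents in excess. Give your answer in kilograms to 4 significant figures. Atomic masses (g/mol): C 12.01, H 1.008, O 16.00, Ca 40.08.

2034 kg

M(C6H6) = 6(12.01) + 6(1.008) = 78.108 g/mol.
M(CaCO3) = 40.08 + 12.01 + 3(16.00) = 100.09 g/mol.
264.5 kg = 264500 g.
n(C6H6) = 264500 / 78.108 = 3386.3 mol.
Step 1 gives a 2:12 ratio of C6H6 to CO2, so n(CO2) = 20318 mol.
In step 2 the CO2:CaCO3 ratio is 1:1, so n(CaCO3) = 20318 mol.
Mass of CaCO3 = 20318 × 100.09 = 2.0336 × 10^6 g = 2034 kg.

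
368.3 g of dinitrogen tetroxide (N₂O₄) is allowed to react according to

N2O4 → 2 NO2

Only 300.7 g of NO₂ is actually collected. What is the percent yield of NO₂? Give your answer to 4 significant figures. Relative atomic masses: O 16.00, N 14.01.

81.65 %

M(N2O4) = 2(14.01) + 4(16.00) = 92.02 g/mol.
M(NO2) = 14.01 + 2(16.00) = 46.01 g/mol.
n(N2O4) = 368.30 g / 92.02 g/mol = 4.0024 mol.
From the equation the N2O4:NO2 mole ratio is 1:2, so n(NO2) = 4.0024 × 2/1 = 8.0048 mol.
Mass of NO2 = 8.0048 mol × 46.01 g/mol = 368.30 g.
This is the theoretical yield. Percent yield = 300.7 g / 368.30 g × 100% = 81.645%.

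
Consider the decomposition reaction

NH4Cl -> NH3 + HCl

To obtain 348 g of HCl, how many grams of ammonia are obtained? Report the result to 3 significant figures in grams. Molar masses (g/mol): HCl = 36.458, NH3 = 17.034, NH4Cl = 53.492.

163 g

n(HCl) = 348.0 g / 36.458 g/mol = 9.545 mol.
From the equation the HCl:NH3 mole ratio is 1:1, so n(NH3) = 9.545 × 1/1 = 9.545 mol.
Mass of NH3 = 9.545 mol × 17.034 g/mol = 162.6 g.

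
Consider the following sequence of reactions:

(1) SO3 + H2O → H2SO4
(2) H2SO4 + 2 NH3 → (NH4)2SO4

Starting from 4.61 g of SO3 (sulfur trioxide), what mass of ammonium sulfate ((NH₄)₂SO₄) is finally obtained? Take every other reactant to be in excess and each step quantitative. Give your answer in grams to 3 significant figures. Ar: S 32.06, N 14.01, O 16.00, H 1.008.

7.61 g

M(SO3) = 32.06 + 3(16.00) = 80.06 g/mol.
M((NH4)2SO4) = 2(14.01) + 8(1.008) + 32.06 + 4(16.00) = 132.144 g/mol.
n(SO3) = 4.610 / 80.06 = 0.05758 mol.
Step 1 gives a 1:1 ratio of SO3 to H2SO4, so n(H2SO4) = 0.05758 mol.
In step 2 the H2SO4:(NH4)2SO4 ratio is 1:1, so n((NH4)2SO4) = 0.05758 mol.
Mass of (NH4)2SO4 = 0.05758 × 132.144 = 7.609 g.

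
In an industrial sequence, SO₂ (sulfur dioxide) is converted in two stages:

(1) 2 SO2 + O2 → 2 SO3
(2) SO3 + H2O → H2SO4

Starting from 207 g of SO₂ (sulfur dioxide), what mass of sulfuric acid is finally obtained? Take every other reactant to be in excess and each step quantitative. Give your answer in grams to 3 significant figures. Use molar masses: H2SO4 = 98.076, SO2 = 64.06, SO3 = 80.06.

317 g

n(SO2) = 207.0 / 64.06 = 3.231 mol.
Step 1 gives a 2:2 ratio of SO2 to SO3, so n(SO3) = 3.231 mol.
In step 2 the SO3:H2SO4 ratio is 1:1, so n(H2SO4) = 3.231 mol.
Mass of H2SO4 = 3.231 × 98.076 = 316.9 g.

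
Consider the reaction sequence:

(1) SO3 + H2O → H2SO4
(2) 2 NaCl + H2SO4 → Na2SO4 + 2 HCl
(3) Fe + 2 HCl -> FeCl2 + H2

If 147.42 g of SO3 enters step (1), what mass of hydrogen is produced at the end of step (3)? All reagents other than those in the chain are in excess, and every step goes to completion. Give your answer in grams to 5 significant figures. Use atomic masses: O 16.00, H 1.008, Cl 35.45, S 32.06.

M(SO3) = 32.06 + 3(16.00) = 80.06 g/mol.
M(H2) = 2(1.008) = 2.016 g/mol.
n(SO3) = 147.42 / 80.06 = 1.84137 mol.
Reaction (1): SO3→H2SO4 ratio 1:1 ⇒ n(H2SO4) = 1.84137 mol.
Reaction (2): H2SO4→HCl ratio 1:2 ⇒ n(HCl) = 3.68274 mol.
Reaction (3): HCl→H2 ratio 2:1 ⇒ n(H2) = 1.84137 mol.
Mass of H2 = 1.84137 × 2.016 = 3.71220 g.

3.7122 g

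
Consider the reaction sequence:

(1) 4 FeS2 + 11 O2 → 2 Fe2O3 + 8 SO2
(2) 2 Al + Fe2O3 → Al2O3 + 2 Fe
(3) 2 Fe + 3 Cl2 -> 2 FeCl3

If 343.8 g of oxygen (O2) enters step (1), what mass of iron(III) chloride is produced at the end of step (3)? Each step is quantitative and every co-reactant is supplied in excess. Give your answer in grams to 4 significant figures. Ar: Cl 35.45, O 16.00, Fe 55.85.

633.7 g

M(O2) = 2(16.00) = 32.00 g/mol.
M(FeCl3) = 55.85 + 3(35.45) = 162.20 g/mol.
n(O2) = 343.8 / 32.00 = 10.744 mol.
Reaction (1): O2→Fe2O3 ratio 11:2 ⇒ n(Fe2O3) = 1.9534 mol.
Reaction (2): Fe2O3→Fe ratio 1:2 ⇒ n(Fe) = 3.9068 mol.
Reaction (3): Fe→FeCl3 ratio 2:2 ⇒ n(FeCl3) = 3.9068 mol.
Mass of FeCl3 = 3.9068 × 162.20 = 633.69 g.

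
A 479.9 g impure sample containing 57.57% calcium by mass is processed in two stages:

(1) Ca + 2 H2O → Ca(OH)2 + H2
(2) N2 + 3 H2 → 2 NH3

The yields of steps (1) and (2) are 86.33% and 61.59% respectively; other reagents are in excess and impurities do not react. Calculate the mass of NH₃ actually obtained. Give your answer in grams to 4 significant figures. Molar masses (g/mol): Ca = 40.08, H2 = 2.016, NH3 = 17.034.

Pure Ca = 479.9 × 0.5757 = 276.28 g.
n(Ca) = 276.28 / 40.08 = 6.8932 mol.
Step 1 (Ca:H2 = 1:1): theoretical n(H2) = 6.8932 mol; at 86.33% yield, n(H2) = 5.9509 mol.
Step 2 (H2:NH3 = 3:2): theoretical n(NH3) = 3.9673 mol, so theoretical mass = 3.9673 × 17.034 = 67.578 g.
At 61.59% yield, actual mass of NH3 = 67.578 × 0.6159 = 41.621 g.

41.62 g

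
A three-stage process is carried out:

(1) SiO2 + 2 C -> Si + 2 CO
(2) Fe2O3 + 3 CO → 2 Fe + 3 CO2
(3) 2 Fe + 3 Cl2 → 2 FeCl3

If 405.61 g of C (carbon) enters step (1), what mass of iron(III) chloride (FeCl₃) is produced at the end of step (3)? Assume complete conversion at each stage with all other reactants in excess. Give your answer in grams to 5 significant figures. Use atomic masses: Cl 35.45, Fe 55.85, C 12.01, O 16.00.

3652.0 g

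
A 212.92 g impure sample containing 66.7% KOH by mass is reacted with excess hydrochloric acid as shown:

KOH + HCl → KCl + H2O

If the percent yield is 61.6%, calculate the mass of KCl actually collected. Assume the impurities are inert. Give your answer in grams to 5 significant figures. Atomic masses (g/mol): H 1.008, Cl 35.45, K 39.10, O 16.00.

Pure KOH available = 212.92 g × 0.667 = 142.018 g.
M(KOH) = 39.10 + 16.00 + 1.008 = 56.108 g/mol.
M(KCl) = 39.10 + 35.45 = 74.55 g/mol.
n(KOH) = 142.018 g / 56.108 g/mol = 2.53115 mol.
From the equation the KOH:KCl mole ratio is 1:1, so n(KCl) = 2.53115 × 1/1 = 2.53115 mol.
Mass of KCl = 2.53115 mol × 74.55 g/mol = 188.697 g.
Actual mass collected = 188.697 g × 0.616 = 116.237 g.

116.24 g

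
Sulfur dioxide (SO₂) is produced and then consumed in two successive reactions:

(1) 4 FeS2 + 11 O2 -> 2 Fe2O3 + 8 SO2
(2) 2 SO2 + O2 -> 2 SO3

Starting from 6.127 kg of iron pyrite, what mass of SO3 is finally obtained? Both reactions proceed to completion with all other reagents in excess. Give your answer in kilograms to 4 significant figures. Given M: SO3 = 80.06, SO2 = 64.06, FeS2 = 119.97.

6.127 kg = 6127.0 g.
n(FeS2) = 6127.0 / 119.97 = 51.071 mol.
Step 1 gives a 4:8 ratio of FeS2 to SO2, so n(SO2) = 102.14 mol.
In step 2 the SO2:SO3 ratio is 2:2, so n(SO3) = 102.14 mol.
Mass of SO3 = 102.14 × 80.06 = 8177.5 g = 8.178 kg.

8.178 kg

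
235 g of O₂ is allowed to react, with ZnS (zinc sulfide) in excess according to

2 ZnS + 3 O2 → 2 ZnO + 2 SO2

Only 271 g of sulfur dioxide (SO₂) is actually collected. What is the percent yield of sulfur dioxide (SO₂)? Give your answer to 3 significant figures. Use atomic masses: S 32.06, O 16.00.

M(O2) = 2(16.00) = 32.00 g/mol.
M(SO2) = 32.06 + 2(16.00) = 64.06 g/mol.
n(O2) = 235.0 g / 32.00 g/mol = 7.344 mol.
From the equation the O2:SO2 mole ratio is 3:2, so n(SO2) = 7.344 × 2/3 = 4.896 mol.
Mass of SO2 = 4.896 mol × 64.06 g/mol = 313.6 g.
This is the theoretical yield. Percent yield = 271 g / 313.6 g × 100% = 86.41%.

86.4 %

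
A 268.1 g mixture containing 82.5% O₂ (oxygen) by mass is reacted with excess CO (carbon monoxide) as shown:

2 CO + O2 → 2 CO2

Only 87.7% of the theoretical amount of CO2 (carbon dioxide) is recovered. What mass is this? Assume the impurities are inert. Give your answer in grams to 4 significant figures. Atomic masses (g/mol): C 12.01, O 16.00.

533.6 g

Pure O2 available = 268.1 g × 0.825 = 221.18 g.
M(O2) = 2(16.00) = 32.00 g/mol.
M(CO2) = 12.01 + 2(16.00) = 44.01 g/mol.
n(O2) = 221.18 g / 32.00 g/mol = 6.9120 mol.
From the equation the O2:CO2 mole ratio is 1:2, so n(CO2) = 6.9120 × 2/1 = 13.824 mol.
Mass of CO2 = 13.824 mol × 44.01 g/mol = 608.39 g.
Actual mass collected = 608.39 g × 0.877 = 533.56 g.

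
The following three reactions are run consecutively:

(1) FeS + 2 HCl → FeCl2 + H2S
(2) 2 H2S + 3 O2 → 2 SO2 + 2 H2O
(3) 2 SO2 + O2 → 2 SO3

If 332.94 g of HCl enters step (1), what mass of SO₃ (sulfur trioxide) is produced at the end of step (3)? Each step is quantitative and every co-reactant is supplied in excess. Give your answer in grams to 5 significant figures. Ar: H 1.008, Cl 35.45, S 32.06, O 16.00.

365.56 g

M(HCl) = 1.008 + 35.45 = 36.458 g/mol.
M(SO3) = 32.06 + 3(16.00) = 80.06 g/mol.
n(HCl) = 332.94 / 36.458 = 9.13215 mol.
Reaction (1): HCl→H2S ratio 2:1 ⇒ n(H2S) = 4.56608 mol.
Reaction (2): H2S→SO2 ratio 2:2 ⇒ n(SO2) = 4.56608 mol.
Reaction (3): SO2→SO3 ratio 2:2 ⇒ n(SO3) = 4.56608 mol.
Mass of SO3 = 4.56608 × 80.06 = 365.560 g.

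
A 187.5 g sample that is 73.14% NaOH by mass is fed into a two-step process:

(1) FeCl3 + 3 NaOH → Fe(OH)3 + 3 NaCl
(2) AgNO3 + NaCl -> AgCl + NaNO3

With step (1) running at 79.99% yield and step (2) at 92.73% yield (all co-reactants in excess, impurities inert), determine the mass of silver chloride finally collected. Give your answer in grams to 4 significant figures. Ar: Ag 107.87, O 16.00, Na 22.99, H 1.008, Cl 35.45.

Pure NaOH = 187.5 × 0.7314 = 137.14 g.
M(NaOH) = 22.99 + 16.00 + 1.008 = 39.998 g/mol.
M(AgCl) = 107.87 + 35.45 = 143.32 g/mol.
n(NaOH) = 137.14 / 39.998 = 3.4286 mol.
Step 1 (NaOH:NaCl = 3:3): theoretical n(NaCl) = 3.4286 mol; at 79.99% yield, n(NaCl) = 2.7425 mol.
Step 2 (NaCl:AgCl = 1:1): theoretical n(AgCl) = 2.7425 mol, so theoretical mass = 2.7425 × 143.32 = 393.06 g.
At 92.73% yield, actual mass of AgCl = 393.06 × 0.9273 = 364.49 g.

364.5 g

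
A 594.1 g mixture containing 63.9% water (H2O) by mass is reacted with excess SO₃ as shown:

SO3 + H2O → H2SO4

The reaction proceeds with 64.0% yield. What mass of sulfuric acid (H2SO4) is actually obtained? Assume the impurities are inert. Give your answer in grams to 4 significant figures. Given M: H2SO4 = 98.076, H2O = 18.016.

1323 g

Pure H2O available = 594.1 g × 0.639 = 379.63 g.
n(H2O) = 379.63 g / 18.016 g/mol = 21.072 mol.
From the equation the H2O:H2SO4 mole ratio is 1:1, so n(H2SO4) = 21.072 × 1/1 = 21.072 mol.
Mass of H2SO4 = 21.072 mol × 98.076 g/mol = 2066.6 g.
Actual mass collected = 2066.6 g × 0.640 = 1322.6 g.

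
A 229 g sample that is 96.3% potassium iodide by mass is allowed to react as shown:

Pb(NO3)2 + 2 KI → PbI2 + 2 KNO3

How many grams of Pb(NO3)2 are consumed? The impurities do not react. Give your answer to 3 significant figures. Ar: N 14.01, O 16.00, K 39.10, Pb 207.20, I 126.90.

220 g

Mass of pure KI = 229 g × 0.963 = 220.5 g.
M(KI) = 39.10 + 126.90 = 166.00 g/mol.
M(Pb(NO3)2) = 207.20 + 2(14.01) + 6(16.00) = 331.22 g/mol.
n(KI) = 220.5 g / 166.00 g/mol = 1.328 mol.
From the equation the KI:Pb(NO3)2 mole ratio is 2:1, so n(Pb(NO3)2) = 1.328 × 1/2 = 0.6642 mol.
Mass of Pb(NO3)2 = 0.6642 mol × 331.22 g/mol = 220.0 g.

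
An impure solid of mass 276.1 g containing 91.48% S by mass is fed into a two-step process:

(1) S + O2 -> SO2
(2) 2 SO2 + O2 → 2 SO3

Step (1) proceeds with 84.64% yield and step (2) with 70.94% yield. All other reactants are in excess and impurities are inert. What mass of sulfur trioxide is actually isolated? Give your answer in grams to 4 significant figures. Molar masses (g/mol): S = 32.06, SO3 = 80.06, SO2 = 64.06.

Pure S = 276.1 × 0.9148 = 252.58 g.
n(S) = 252.58 / 32.06 = 7.8782 mol.
Step 1 (S:SO2 = 1:1): theoretical n(SO2) = 7.8782 mol; at 84.64% yield, n(SO2) = 6.6681 mol.
Step 2 (SO2:SO3 = 2:2): theoretical n(SO3) = 6.6681 mol, so theoretical mass = 6.6681 × 80.06 = 533.85 g.
At 70.94% yield, actual mass of SO3 = 533.85 × 0.7094 = 378.71 g.

378.7 g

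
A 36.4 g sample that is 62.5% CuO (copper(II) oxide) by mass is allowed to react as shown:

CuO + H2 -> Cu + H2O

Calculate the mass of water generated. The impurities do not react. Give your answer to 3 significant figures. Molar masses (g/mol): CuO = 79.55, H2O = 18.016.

5.15 g

Mass of pure CuO = 36.4 g × 0.625 = 22.75 g.
n(CuO) = 22.75 g / 79.55 g/mol = 0.2860 mol.
From the equation the CuO:H2O mole ratio is 1:1, so n(H2O) = 0.2860 × 1/1 = 0.2860 mol.
Mass of H2O = 0.2860 mol × 18.016 g/mol = 5.152 g.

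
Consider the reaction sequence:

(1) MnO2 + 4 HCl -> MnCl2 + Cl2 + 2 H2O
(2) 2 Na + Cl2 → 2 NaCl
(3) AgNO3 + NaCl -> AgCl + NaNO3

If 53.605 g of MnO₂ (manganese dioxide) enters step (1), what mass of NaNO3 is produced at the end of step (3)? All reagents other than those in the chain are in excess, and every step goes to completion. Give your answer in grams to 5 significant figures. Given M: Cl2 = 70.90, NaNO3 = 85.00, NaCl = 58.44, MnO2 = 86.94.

104.82 g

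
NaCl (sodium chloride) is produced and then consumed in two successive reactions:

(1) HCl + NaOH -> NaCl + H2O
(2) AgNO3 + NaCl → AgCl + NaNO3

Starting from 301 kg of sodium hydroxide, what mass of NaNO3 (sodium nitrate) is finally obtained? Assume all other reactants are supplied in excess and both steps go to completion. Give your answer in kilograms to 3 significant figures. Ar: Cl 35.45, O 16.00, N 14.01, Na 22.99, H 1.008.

640 kg

M(NaOH) = 22.99 + 16.00 + 1.008 = 39.998 g/mol.
M(NaNO3) = 22.99 + 14.01 + 3(16.00) = 85.00 g/mol.
301 kg = 301000 g.
n(NaOH) = 301000 / 39.998 = 7525 mol.
Step 1 gives a 1:1 ratio of NaOH to NaCl, so n(NaCl) = 7525 mol.
In step 2 the NaCl:NaNO3 ratio is 1:1, so n(NaNO3) = 7525 mol.
Mass of NaNO3 = 7525 × 85.00 = 639700 g = 640 kg.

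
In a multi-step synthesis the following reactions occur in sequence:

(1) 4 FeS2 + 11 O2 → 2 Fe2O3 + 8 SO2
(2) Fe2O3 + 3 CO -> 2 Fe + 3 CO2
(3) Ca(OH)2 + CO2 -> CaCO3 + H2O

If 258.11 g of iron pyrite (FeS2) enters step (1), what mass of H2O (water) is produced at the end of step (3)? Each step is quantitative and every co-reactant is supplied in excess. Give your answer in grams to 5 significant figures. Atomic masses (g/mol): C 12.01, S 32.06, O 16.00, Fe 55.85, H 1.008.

58.141 g

M(FeS2) = 55.85 + 2(32.06) = 119.97 g/mol.
M(H2O) = 2(1.008) + 16.00 = 18.016 g/mol.
n(FeS2) = 258.11 / 119.97 = 2.15145 mol.
Reaction (1): FeS2→Fe2O3 ratio 4:2 ⇒ n(Fe2O3) = 1.07573 mol.
Reaction (2): Fe2O3→CO2 ratio 1:3 ⇒ n(CO2) = 3.22718 mol.
Reaction (3): CO2→H2O ratio 1:1 ⇒ n(H2O) = 3.22718 mol.
Mass of H2O = 3.22718 × 18.016 = 58.1409 g.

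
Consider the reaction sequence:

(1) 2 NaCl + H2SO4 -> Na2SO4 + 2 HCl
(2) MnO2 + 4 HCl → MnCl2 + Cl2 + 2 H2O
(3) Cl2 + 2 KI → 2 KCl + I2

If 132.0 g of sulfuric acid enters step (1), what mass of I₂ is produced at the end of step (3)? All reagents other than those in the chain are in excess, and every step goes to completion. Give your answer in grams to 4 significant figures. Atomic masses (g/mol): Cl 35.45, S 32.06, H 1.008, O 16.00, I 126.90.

M(H2SO4) = 2(1.008) + 32.06 + 4(16.00) = 98.076 g/mol.
M(I2) = 2(126.90) = 253.80 g/mol.
n(H2SO4) = 132.0 / 98.076 = 1.3459 mol.
Reaction (1): H2SO4→HCl ratio 1:2 ⇒ n(HCl) = 2.6918 mol.
Reaction (2): HCl→Cl2 ratio 4:1 ⇒ n(Cl2) = 0.67295 mol.
Reaction (3): Cl2→I2 ratio 1:1 ⇒ n(I2) = 0.67295 mol.
Mass of I2 = 0.67295 × 253.80 = 170.79 g.

170.8 g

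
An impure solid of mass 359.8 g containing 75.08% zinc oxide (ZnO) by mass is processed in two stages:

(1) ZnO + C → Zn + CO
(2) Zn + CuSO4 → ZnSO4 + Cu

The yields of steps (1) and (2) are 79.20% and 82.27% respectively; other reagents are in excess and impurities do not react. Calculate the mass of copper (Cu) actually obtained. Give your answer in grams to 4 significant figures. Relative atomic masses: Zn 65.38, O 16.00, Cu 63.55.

137.5 g

Pure ZnO = 359.8 × 0.7508 = 270.14 g.
M(ZnO) = 65.38 + 16.00 = 81.38 g/mol.
M(Cu) = 63.55 g/mol.
n(ZnO) = 270.14 / 81.38 = 3.3195 mol.
Step 1 (ZnO:Zn = 1:1): theoretical n(Zn) = 3.3195 mol; at 79.20% yield, n(Zn) = 2.6290 mol.
Step 2 (Zn:Cu = 1:1): theoretical n(Cu) = 2.6290 mol, so theoretical mass = 2.6290 × 63.55 = 167.07 g.
At 82.27% yield, actual mass of Cu = 167.07 × 0.8227 = 137.45 g.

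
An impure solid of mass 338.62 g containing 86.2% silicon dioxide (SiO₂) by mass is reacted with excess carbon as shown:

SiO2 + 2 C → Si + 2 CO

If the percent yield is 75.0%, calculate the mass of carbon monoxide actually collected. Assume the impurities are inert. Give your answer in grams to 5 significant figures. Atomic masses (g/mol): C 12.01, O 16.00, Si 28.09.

204.09 g

Pure SiO2 available = 338.62 g × 0.862 = 291.890 g.
M(SiO2) = 28.09 + 2(16.00) = 60.09 g/mol.
M(CO) = 12.01 + 16.00 = 28.01 g/mol.
n(SiO2) = 291.890 g / 60.09 g/mol = 4.85755 mol.
From the equation the SiO2:CO mole ratio is 1:2, so n(CO) = 4.85755 × 2/1 = 9.71511 mol.
Mass of CO = 9.71511 mol × 28.01 g/mol = 272.120 g.
Actual mass collected = 272.120 g × 0.750 = 204.090 g.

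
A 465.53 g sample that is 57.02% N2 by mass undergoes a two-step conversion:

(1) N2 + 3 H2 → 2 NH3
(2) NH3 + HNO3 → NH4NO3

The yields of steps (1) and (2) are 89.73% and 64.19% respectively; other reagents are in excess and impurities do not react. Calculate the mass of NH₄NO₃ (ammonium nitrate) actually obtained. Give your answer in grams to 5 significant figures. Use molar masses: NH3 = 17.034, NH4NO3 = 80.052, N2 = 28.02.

873.60 g

Pure N2 = 465.53 × 0.5702 = 265.445 g.
n(N2) = 265.445 / 28.02 = 9.47342 mol.
Step 1 (N2:NH3 = 1:2): theoretical n(NH3) = 18.9468 mol; at 89.73% yield, n(NH3) = 17.0010 mol.
Step 2 (NH3:NH4NO3 = 1:1): theoretical n(NH4NO3) = 17.0010 mol, so theoretical mass = 17.0010 × 80.052 = 1360.96 g.
At 64.19% yield, actual mass of NH4NO3 = 1360.96 × 0.6419 = 873.603 g.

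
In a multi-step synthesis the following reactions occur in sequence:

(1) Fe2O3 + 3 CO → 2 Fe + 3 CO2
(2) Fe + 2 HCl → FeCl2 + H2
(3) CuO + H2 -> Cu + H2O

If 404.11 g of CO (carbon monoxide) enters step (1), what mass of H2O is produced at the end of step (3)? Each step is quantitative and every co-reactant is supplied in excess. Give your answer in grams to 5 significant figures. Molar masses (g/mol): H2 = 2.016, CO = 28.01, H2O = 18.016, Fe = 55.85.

n(CO) = 404.11 / 28.01 = 14.4273 mol.
Reaction (1): CO→Fe ratio 3:2 ⇒ n(Fe) = 9.61823 mol.
Reaction (2): Fe→H2 ratio 1:1 ⇒ n(H2) = 9.61823 mol.
Reaction (3): H2→H2O ratio 1:1 ⇒ n(H2O) = 9.61823 mol.
Mass of H2O = 9.61823 × 18.016 = 173.282 g.

173.28 g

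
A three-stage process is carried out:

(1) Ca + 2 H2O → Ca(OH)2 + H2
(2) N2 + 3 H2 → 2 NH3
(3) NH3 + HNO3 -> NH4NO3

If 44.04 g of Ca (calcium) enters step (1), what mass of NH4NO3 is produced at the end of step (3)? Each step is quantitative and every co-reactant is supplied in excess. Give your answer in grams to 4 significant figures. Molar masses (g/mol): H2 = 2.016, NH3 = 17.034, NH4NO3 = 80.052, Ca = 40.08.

n(Ca) = 44.04 / 40.08 = 1.0988 mol.
Reaction (1): Ca→H2 ratio 1:1 ⇒ n(H2) = 1.0988 mol.
Reaction (2): H2→NH3 ratio 3:2 ⇒ n(NH3) = 0.73253 mol.
Reaction (3): NH3→NH4NO3 ratio 1:1 ⇒ n(NH4NO3) = 0.73253 mol.
Mass of NH4NO3 = 0.73253 × 80.052 = 58.641 g.

58.64 g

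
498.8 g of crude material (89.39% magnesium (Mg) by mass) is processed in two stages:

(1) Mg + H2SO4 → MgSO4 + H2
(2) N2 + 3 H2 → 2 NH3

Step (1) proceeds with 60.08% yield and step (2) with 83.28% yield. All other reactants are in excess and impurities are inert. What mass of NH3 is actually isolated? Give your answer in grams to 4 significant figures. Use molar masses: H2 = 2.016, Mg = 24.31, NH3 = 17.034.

104.2 g

Pure Mg = 498.8 × 0.8939 = 445.88 g.
n(Mg) = 445.88 / 24.31 = 18.341 mol.
Step 1 (Mg:H2 = 1:1): theoretical n(H2) = 18.341 mol; at 60.08% yield, n(H2) = 11.019 mol.
Step 2 (H2:NH3 = 3:2): theoretical n(NH3) = 7.3463 mol, so theoretical mass = 7.3463 × 17.034 = 125.14 g.
At 83.28% yield, actual mass of NH3 = 125.14 × 0.8328 = 104.21 g.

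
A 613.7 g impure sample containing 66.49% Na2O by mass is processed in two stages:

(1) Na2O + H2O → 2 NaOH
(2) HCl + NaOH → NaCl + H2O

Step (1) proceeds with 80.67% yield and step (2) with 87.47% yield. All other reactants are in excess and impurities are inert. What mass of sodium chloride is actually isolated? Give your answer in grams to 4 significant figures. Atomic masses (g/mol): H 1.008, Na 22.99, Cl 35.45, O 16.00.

543.0 g

Pure Na2O = 613.7 × 0.6649 = 408.05 g.
M(Na2O) = 2(22.99) + 16.00 = 61.98 g/mol.
M(NaCl) = 22.99 + 35.45 = 58.44 g/mol.
n(Na2O) = 408.05 / 61.98 = 6.5836 mol.
Step 1 (Na2O:NaOH = 1:2): theoretical n(NaOH) = 13.167 mol; at 80.67% yield, n(NaOH) = 10.622 mol.
Step 2 (NaOH:NaCl = 1:1): theoretical n(NaCl) = 10.622 mol, so theoretical mass = 10.622 × 58.44 = 620.74 g.
At 87.47% yield, actual mass of NaCl = 620.74 × 0.8747 = 542.97 g.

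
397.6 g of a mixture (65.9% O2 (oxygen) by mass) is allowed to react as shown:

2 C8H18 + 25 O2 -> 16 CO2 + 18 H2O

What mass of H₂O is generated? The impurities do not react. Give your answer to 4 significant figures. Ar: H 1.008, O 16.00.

Mass of pure O2 = 397.6 g × 0.659 = 262.02 g.
M(O2) = 2(16.00) = 32.00 g/mol.
M(H2O) = 2(1.008) + 16.00 = 18.016 g/mol.
n(O2) = 262.02 g / 32.00 g/mol = 8.1881 mol.
From the equation the O2:H2O mole ratio is 25:18, so n(H2O) = 8.1881 × 18/25 = 5.8954 mol.
Mass of H2O = 5.8954 mol × 18.016 g/mol = 106.21 g.

106.2 g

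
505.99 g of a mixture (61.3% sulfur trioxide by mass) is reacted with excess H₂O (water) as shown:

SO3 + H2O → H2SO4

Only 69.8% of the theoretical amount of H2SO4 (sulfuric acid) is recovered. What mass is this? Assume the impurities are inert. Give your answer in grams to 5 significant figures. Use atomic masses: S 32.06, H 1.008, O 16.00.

265.22 g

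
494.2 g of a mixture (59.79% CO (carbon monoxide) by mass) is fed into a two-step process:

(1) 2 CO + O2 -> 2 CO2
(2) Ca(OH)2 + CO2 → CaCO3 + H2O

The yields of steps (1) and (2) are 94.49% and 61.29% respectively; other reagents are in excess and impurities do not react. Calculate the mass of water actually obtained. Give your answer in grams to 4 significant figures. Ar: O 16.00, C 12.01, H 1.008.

Pure CO = 494.2 × 0.5979 = 295.48 g.
M(CO) = 12.01 + 16.00 = 28.01 g/mol.
M(H2O) = 2(1.008) + 16.00 = 18.016 g/mol.
n(CO) = 295.48 / 28.01 = 10.549 mol.
Step 1 (CO:CO2 = 2:2): theoretical n(CO2) = 10.549 mol; at 94.49% yield, n(CO2) = 9.9679 mol.
Step 2 (CO2:H2O = 1:1): theoretical n(H2O) = 9.9679 mol, so theoretical mass = 9.9679 × 18.016 = 179.58 g.
At 61.29% yield, actual mass of H2O = 179.58 × 0.6129 = 110.07 g.

110.1 g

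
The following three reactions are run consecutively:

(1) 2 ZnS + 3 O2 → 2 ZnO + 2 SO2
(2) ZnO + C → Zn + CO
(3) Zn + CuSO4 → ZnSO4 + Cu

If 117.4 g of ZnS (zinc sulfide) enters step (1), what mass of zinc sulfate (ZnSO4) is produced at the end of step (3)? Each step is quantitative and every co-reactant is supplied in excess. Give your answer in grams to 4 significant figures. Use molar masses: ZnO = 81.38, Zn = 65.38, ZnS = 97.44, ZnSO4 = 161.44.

194.5 g

n(ZnS) = 117.4 / 97.44 = 1.2048 mol.
Reaction (1): ZnS→ZnO ratio 2:2 ⇒ n(ZnO) = 1.2048 mol.
Reaction (2): ZnO→Zn ratio 1:1 ⇒ n(Zn) = 1.2048 mol.
Reaction (3): Zn→ZnSO4 ratio 1:1 ⇒ n(ZnSO4) = 1.2048 mol.
Mass of ZnSO4 = 1.2048 × 161.44 = 194.51 g.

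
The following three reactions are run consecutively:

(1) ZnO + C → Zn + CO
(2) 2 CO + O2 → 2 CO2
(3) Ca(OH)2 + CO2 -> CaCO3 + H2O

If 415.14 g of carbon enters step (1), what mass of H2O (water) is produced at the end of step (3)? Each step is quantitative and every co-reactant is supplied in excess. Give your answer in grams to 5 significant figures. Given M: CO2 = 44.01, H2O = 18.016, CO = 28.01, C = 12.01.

622.74 g

n(C) = 415.14 / 12.01 = 34.5662 mol.
Reaction (1): C→CO ratio 1:1 ⇒ n(CO) = 34.5662 mol.
Reaction (2): CO→CO2 ratio 2:2 ⇒ n(CO2) = 34.5662 mol.
Reaction (3): CO2→H2O ratio 1:1 ⇒ n(H2O) = 34.5662 mol.
Mass of H2O = 34.5662 × 18.016 = 622.745 g.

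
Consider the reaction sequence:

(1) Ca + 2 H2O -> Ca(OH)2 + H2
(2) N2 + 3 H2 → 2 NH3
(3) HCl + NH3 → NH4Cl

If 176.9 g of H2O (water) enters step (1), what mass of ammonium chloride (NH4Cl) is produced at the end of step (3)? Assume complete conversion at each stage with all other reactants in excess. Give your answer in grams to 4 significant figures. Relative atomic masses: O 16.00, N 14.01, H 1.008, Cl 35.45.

175.1 g

M(H2O) = 2(1.008) + 16.00 = 18.016 g/mol.
M(NH4Cl) = 14.01 + 4(1.008) + 35.45 = 53.492 g/mol.
n(H2O) = 176.9 / 18.016 = 9.8190 mol.
Reaction (1): H2O→H2 ratio 2:1 ⇒ n(H2) = 4.9095 mol.
Reaction (2): H2→NH3 ratio 3:2 ⇒ n(NH3) = 3.2730 mol.
Reaction (3): NH3→NH4Cl ratio 1:1 ⇒ n(NH4Cl) = 3.2730 mol.
Mass of NH4Cl = 3.2730 × 53.492 = 175.08 g.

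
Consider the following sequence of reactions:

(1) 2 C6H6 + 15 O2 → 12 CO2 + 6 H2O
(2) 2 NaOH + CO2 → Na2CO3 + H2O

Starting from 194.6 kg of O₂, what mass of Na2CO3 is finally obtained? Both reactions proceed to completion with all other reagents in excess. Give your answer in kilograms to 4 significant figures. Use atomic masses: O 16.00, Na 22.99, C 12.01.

M(O2) = 2(16.00) = 32.00 g/mol.
M(Na2CO3) = 2(22.99) + 12.01 + 3(16.00) = 105.99 g/mol.
194.6 kg = 194600 g.
n(O2) = 194600 / 32.00 = 6081.2 mol.
Step 1 gives a 15:12 ratio of O2 to CO2, so n(CO2) = 4865.0 mol.
In step 2 the CO2:Na2CO3 ratio is 1:1, so n(Na2CO3) = 4865.0 mol.
Mass of Na2CO3 = 4865.0 × 105.99 = 515640 g = 515.6 kg.

515.6 kg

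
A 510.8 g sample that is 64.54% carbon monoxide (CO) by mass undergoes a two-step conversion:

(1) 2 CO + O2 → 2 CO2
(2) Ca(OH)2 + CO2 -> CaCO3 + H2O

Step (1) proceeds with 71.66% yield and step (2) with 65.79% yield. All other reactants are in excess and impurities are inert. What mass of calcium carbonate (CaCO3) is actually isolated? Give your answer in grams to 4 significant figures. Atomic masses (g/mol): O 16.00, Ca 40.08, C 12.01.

555.4 g

Pure CO = 510.8 × 0.6454 = 329.67 g.
M(CO) = 12.01 + 16.00 = 28.01 g/mol.
M(CaCO3) = 40.08 + 12.01 + 3(16.00) = 100.09 g/mol.
n(CO) = 329.67 / 28.01 = 11.770 mol.
Step 1 (CO:CO2 = 2:2): theoretical n(CO2) = 11.770 mol; at 71.66% yield, n(CO2) = 8.4342 mol.
Step 2 (CO2:CaCO3 = 1:1): theoretical n(CaCO3) = 8.4342 mol, so theoretical mass = 8.4342 × 100.09 = 844.18 g.
At 65.79% yield, actual mass of CaCO3 = 844.18 × 0.6579 = 555.38 g.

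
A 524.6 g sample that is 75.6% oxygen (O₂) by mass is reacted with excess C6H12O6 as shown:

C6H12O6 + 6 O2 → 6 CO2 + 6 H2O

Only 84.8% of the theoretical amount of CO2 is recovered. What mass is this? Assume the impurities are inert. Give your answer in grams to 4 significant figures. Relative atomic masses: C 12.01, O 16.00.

462.5 g

Pure O2 available = 524.6 g × 0.756 = 396.60 g.
M(O2) = 2(16.00) = 32.00 g/mol.
M(CO2) = 12.01 + 2(16.00) = 44.01 g/mol.
n(O2) = 396.60 g / 32.00 g/mol = 12.394 mol.
From the equation the O2:CO2 mole ratio is 6:6, so n(CO2) = 12.394 × 6/6 = 12.394 mol.
Mass of CO2 = 12.394 mol × 44.01 g/mol = 545.45 g.
Actual mass collected = 545.45 g × 0.848 = 462.54 g.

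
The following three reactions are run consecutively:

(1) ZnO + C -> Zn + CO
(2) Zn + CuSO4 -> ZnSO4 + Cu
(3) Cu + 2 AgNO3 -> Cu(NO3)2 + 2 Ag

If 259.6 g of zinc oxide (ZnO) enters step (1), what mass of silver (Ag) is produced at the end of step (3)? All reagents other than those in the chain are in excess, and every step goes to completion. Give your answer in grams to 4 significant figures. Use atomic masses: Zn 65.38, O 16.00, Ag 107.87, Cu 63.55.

M(ZnO) = 65.38 + 16.00 = 81.38 g/mol.
M(Ag) = 107.87 g/mol.
n(ZnO) = 259.6 / 81.38 = 3.1900 mol.
Reaction (1): ZnO→Zn ratio 1:1 ⇒ n(Zn) = 3.1900 mol.
Reaction (2): Zn→Cu ratio 1:1 ⇒ n(Cu) = 3.1900 mol.
Reaction (3): Cu→Ag ratio 1:2 ⇒ n(Ag) = 6.3799 mol.
Mass of Ag = 6.3799 × 107.87 = 688.20 g.

688.2 g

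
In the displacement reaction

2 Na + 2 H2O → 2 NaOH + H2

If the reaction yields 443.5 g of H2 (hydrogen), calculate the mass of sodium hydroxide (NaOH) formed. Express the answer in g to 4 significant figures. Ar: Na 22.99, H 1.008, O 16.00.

17600 g

M(H2) = 2(1.008) = 2.016 g/mol.
M(NaOH) = 22.99 + 16.00 + 1.008 = 39.998 g/mol.
n(H2) = 443.50 g / 2.016 g/mol = 219.99 mol.
From the equation the H2:NaOH mole ratio is 1:2, so n(NaOH) = 219.99 × 2/1 = 439.98 mol.
Mass of NaOH = 439.98 mol × 39.998 g/mol = 17598 g.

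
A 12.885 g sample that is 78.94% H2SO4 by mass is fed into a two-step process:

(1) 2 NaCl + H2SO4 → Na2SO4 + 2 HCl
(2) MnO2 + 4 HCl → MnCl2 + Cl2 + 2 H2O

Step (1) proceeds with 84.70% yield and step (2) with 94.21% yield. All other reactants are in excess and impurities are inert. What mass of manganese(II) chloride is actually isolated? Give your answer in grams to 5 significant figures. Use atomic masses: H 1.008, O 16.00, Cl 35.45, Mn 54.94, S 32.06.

Pure H2SO4 = 12.885 × 0.7894 = 10.1714 g.
M(H2SO4) = 2(1.008) + 32.06 + 4(16.00) = 98.076 g/mol.
M(MnCl2) = 54.94 + 2(35.45) = 125.84 g/mol.
n(H2SO4) = 10.1714 / 98.076 = 0.103710 mol.
Step 1 (H2SO4:HCl = 1:2): theoretical n(HCl) = 0.207419 mol; at 84.70% yield, n(HCl) = 0.175684 mol.
Step 2 (HCl:MnCl2 = 4:1): theoretical n(MnCl2) = 0.0439210 mol, so theoretical mass = 0.0439210 × 125.84 = 5.52702 g.
At 94.21% yield, actual mass of MnCl2 = 5.52702 × 0.9421 = 5.20700 g.

5.2070 g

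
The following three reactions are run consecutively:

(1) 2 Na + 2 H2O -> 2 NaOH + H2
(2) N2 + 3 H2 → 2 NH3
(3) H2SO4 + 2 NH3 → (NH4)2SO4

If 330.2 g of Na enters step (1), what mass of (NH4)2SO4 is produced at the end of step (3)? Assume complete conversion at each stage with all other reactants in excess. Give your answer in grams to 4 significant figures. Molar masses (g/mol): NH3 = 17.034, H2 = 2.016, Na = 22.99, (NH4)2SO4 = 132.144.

316.3 g

n(Na) = 330.2 / 22.99 = 14.363 mol.
Reaction (1): Na→H2 ratio 2:1 ⇒ n(H2) = 7.1814 mol.
Reaction (2): H2→NH3 ratio 3:2 ⇒ n(NH3) = 4.7876 mol.
Reaction (3): NH3→(NH4)2SO4 ratio 2:1 ⇒ n((NH4)2SO4) = 2.3938 mol.
Mass of (NH4)2SO4 = 2.3938 × 132.144 = 316.33 g.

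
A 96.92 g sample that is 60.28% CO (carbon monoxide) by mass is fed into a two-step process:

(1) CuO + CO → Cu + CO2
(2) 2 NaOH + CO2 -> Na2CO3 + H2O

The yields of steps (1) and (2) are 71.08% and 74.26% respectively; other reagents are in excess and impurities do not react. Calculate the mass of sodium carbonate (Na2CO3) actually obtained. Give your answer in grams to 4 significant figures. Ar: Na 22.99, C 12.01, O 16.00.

Pure CO = 96.92 × 0.6028 = 58.423 g.
M(CO) = 12.01 + 16.00 = 28.01 g/mol.
M(Na2CO3) = 2(22.99) + 12.01 + 3(16.00) = 105.99 g/mol.
n(CO) = 58.423 / 28.01 = 2.0858 mol.
Step 1 (CO:CO2 = 1:1): theoretical n(CO2) = 2.0858 mol; at 71.08% yield, n(CO2) = 1.4826 mol.
Step 2 (CO2:Na2CO3 = 1:1): theoretical n(Na2CO3) = 1.4826 mol, so theoretical mass = 1.4826 × 105.99 = 157.14 g.
At 74.26% yield, actual mass of Na2CO3 = 157.14 × 0.7426 = 116.69 g.

116.7 g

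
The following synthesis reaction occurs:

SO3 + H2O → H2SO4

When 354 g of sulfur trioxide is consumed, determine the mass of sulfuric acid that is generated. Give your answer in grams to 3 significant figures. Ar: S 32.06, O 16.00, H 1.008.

434 g

M(SO3) = 32.06 + 3(16.00) = 80.06 g/mol.
M(H2SO4) = 2(1.008) + 32.06 + 4(16.00) = 98.076 g/mol.
n(SO3) = 354.0 g / 80.06 g/mol = 4.422 mol.
From the equation the SO3:H2SO4 mole ratio is 1:1, so n(H2SO4) = 4.422 × 1/1 = 4.422 mol.
Mass of H2SO4 = 4.422 mol × 98.076 g/mol = 433.7 g.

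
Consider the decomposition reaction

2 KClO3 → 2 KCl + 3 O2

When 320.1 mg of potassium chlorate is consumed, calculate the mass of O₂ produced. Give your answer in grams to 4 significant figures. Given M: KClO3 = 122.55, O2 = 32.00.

Convert: 320.1 mg = 0.32010 g.
n(KClO3) = 0.32010 g / 122.55 g/mol = 0.0026120 mol.
From the equation the KClO3:O2 mole ratio is 2:3, so n(O2) = 0.0026120 × 3/2 = 0.0039180 mol.
Mass of O2 = 0.0039180 mol × 32.00 g/mol = 0.12538 g.

0.1254 g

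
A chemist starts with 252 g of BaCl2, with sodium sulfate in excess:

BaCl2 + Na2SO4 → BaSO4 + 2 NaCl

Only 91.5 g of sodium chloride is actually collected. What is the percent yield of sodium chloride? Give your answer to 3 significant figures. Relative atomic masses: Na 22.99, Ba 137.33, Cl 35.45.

64.7 %

M(BaCl2) = 137.33 + 2(35.45) = 208.23 g/mol.
M(NaCl) = 22.99 + 35.45 = 58.44 g/mol.
n(BaCl2) = 252.0 g / 208.23 g/mol = 1.210 mol.
From the equation the BaCl2:NaCl mole ratio is 1:2, so n(NaCl) = 1.210 × 2/1 = 2.420 mol.
Mass of NaCl = 2.420 mol × 58.44 g/mol = 141.4 g.
This is the theoretical yield. Percent yield = 91.5 g / 141.4 g × 100% = 64.69%.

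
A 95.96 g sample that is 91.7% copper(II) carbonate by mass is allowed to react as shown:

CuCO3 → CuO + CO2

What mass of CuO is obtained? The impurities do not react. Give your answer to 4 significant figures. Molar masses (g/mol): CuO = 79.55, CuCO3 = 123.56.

56.65 g

Mass of pure CuCO3 = 95.96 g × 0.917 = 87.995 g.
n(CuCO3) = 87.995 g / 123.56 g/mol = 0.71217 mol.
From the equation the CuCO3:CuO mole ratio is 1:1, so n(CuO) = 0.71217 × 1/1 = 0.71217 mol.
Mass of CuO = 0.71217 mol × 79.55 g/mol = 56.653 g.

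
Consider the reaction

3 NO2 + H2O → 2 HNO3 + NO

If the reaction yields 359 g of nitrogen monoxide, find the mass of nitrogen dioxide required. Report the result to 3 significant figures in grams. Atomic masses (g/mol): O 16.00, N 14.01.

M(NO) = 14.01 + 16.00 = 30.01 g/mol.
M(NO2) = 14.01 + 2(16.00) = 46.01 g/mol.
n(NO) = 359.0 g / 30.01 g/mol = 11.96 mol.
From the equation the NO:NO2 mole ratio is 1:3, so n(NO2) = 11.96 × 3/1 = 35.89 mol.
Mass of NO2 = 35.89 mol × 46.01 g/mol = 1651 g.

1650 g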